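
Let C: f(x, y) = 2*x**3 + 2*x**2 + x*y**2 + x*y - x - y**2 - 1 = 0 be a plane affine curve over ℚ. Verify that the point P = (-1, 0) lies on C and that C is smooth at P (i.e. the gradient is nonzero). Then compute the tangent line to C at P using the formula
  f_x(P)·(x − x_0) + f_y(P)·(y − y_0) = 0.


Tangent line at P: x - y + 1 = 0.

Step 1: f(-1, 0) = 0, so P lies on C.
Step 2: partial derivatives
  f_x(x, y) = 6*x**2 + 4*x + y**2 + y - 1, f_y(x, y) = 2*x*y + x - 2*y.
  f_x(P) = 1, f_y(P) = -1 (gradient nonzero, so P is smooth).
Step 3: tangent line at P: 1·(x − -1) + -1·(y − 0) = 0.
Expanding: x - y + 1 = 0.


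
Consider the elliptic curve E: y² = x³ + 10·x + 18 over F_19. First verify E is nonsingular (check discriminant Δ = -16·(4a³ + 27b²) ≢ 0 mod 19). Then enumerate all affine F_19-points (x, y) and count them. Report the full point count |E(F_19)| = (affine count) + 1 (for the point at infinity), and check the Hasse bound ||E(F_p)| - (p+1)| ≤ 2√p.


Affine points = {(6, 3), (6, 16), (9, 1), (9, 18), (10, 4), (10, 15), (12, 2), (12, 17), (15, 3), (15, 16), (17, 3), (17, 16), (18, 8), (18, 11)}; affine count = 14; |E(F_19)| = 15.

Discriminant check: Δ ∝ 4a³ + 27b² = 4·10³ + 27·18² = 4·1000 + 27·324 ≡ 18 (mod 19). Nonzero ⇒ E is nonsingular.
For each x ∈ F_19, compute rhs = x³ + 10·x + 18 mod 19, then count y ∈ F_19 with y² ≡ rhs.
  x = 0: rhs = 18, matching y values: none (0 points).
  x = 1: rhs = 10, matching y values: none (0 points).
  x = 2: rhs = 8, matching y values: none (0 points).
  x = 3: rhs = 18, matching y values: none (0 points).
  x = 4: rhs = 8, matching y values: none (0 points).
  x = 5: rhs = 3, matching y values: none (0 points).
  x = 6: rhs = 9, matching y values: 3, 16 (2 points).
  x = 7: rhs = 13, matching y values: none (0 points).
  x = 8: rhs = 2, matching y values: none (0 points).
  x = 9: rhs = 1, matching y values: 1, 18 (2 points).
  x = 10: rhs = 16, matching y values: 4, 15 (2 points).
  x = 11: rhs = 15, matching y values: none (0 points).
  x = 12: rhs = 4, matching y values: 2, 17 (2 points).
  x = 13: rhs = 8, matching y values: none (0 points).
  x = 14: rhs = 14, matching y values: none (0 points).
  x = 15: rhs = 9, matching y values: 3, 16 (2 points).
  x = 16: rhs = 18, matching y values: none (0 points).
  x = 17: rhs = 9, matching y values: 3, 16 (2 points).
  x = 18: rhs = 7, matching y values: 8, 11 (2 points).
Total affine count: 14.
Full point count |E(F_19)| = 14 + 1 = 15.
Hasse bound: |15 − (19+1)| = |-5| = 5 ≤ 2√19 ≈ 8.7178 ✓.


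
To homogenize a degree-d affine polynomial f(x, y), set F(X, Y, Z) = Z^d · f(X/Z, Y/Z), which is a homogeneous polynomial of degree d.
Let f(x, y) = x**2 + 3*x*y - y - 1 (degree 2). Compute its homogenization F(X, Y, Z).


F(X, Y, Z) = X**2 + 3*X*Y - Y*Z - Z**2

deg(f) = 2.
Substitute x = X/Z, y = Y/Z into f, then multiply by Z^2.
  monomial 1·x^2·y^0 ↦ 1·X^2·Y^0·Z^0.
  monomial 3·x^1·y^1 ↦ 3·X^1·Y^1·Z^0.
  monomial -1·x^0·y^1 ↦ -1·X^0·Y^1·Z^1.
  monomial -1·x^0·y^0 ↦ -1·X^0·Y^0·Z^2.
Collecting: F(X, Y, Z) = X**2 + 3*X*Y - Y*Z - Z**2.


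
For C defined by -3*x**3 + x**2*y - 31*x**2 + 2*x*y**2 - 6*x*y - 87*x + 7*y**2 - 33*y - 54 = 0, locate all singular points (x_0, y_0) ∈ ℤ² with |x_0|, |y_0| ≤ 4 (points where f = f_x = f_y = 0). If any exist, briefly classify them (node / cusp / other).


Singular points: {(-3, 3)}; classification: node.

Compute partial derivatives:
  f_x = -9*x**2 + 2*x*y - 62*x + 2*y**2 - 6*y - 87.
  f_y = x**2 + 4*x*y - 6*x + 14*y - 33.
Scan x_0 ∈ {−4, ..., 4}. For each x_0, f_y(x_0, y) is a polynomial in y; find its integer roots y ∈ {−4, ..., 4}, then test f_x and f at those candidates.
  x = -4: f_y(-4, y) = 7 - 2*y; no integer root y with |y| ≤ 4.
  x = -3: f_y(-3, y) = 2*y - 6; vanishes at y ∈ {3}. (-3, 3): f_x = 0, f = 0 — SINGULAR.
  x = -2: f_y(-2, y) = 6*y - 17; no integer root y with |y| ≤ 4.
  x = -1: f_y(-1, y) = 10*y - 26; no integer root y with |y| ≤ 4.
  x = 0: f_y(0, y) = 14*y - 33; no integer root y with |y| ≤ 4.
  x = 1: f_y(1, y) = 18*y - 38; no integer root y with |y| ≤ 4.
  x = 2: f_y(2, y) = 22*y - 41; no integer root y with |y| ≤ 4.
  x = 3: f_y(3, y) = 26*y - 42; no integer root y with |y| ≤ 4.
  x = 4: f_y(4, y) = 30*y - 41; no integer root y with |y| ≤ 4.
Only singular point on the grid: (-3, 3).
Classify: substitute x = -3 + u, y = 3 + v and expand: f = -3*u**3 + u**2*v - u**2 + 2*u*v**2 + v**2.
No constant or linear terms (consistent with a singular point). Quadratic part: -u**2 + v**2. Cubic part: -3*u**3 + u**2*v + 2*u*v**2.
The quadratic part v**2 - u**2 = (v − u)(v + u) splits into two distinct linear factors, so there are two distinct tangent lines y − 3 = ±(x − -3) — this is a node (ordinary double point).
Classification: node.


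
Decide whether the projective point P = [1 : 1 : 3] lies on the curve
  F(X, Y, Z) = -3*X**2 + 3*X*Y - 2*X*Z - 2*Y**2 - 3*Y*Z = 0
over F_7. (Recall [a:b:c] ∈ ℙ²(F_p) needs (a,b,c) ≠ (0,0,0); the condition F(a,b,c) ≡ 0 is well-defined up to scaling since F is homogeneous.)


F(1,1,3) ≡ 4 (mod 7); P is NOT on the curve.

Evaluate F(1, 1, 3) term-by-term (mod 7).
  -3*X**2 ↦ -3·1·1·1 = -3
  3*X*Y ↦ 3·1·1·1 = 3
  -2*X*Z ↦ -2·1·1·3 = -6
  -2*Y**2 ↦ -2·1·1·1 = -2
  -3*Y*Z ↦ -3·1·1·3 = -9
Sum: F(1, 1, 3) = (-3) + (3) + (-6) + (-2) + (-9) = -17.
Reducing mod 7: -17 ≡ 4 (mod 7).
Since F(a, b, c) ≡ 4 ≠ 0 (mod 7), P does NOT lie on the curve.


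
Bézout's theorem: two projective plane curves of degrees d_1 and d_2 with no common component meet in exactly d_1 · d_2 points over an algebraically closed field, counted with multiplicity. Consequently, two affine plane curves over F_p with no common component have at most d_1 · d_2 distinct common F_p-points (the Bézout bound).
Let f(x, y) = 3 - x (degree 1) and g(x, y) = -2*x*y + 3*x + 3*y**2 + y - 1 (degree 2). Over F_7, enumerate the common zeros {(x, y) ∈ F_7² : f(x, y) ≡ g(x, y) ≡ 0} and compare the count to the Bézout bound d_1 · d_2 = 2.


Common zeros: ∅; count = 0; Bézout bound = 2.

deg(f) = 1, deg(g) = 2, so Bézout bound = 2.
Scan x ∈ F_7. For each x, list the y ∈ F_7 with f(x, y) ≡ 0 and those with g(x, y) ≡ 0 (mod 7); the common zeros in that column are the intersection.
  x = 0: f ≡ 0 at y ∈ ∅; g ≡ 0 at y ∈ ∅; common: ∅.
  x = 1: f ≡ 0 at y ∈ ∅; g ≡ 0 at y ∈ ∅; common: ∅.
  x = 2: f ≡ 0 at y ∈ ∅; g ≡ 0 at y ∈ ∅; common: ∅.
  x = 3: f ≡ 0 at y ∈ {0, 1, 2, 3, 4, 5, 6}; g ≡ 0 at y ∈ ∅; common: ∅.
  x = 4: f ≡ 0 at y ∈ ∅; g ≡ 0 at y ∈ {1, 6}; common: ∅.
  x = 5: f ≡ 0 at y ∈ ∅; g ≡ 0 at y ∈ {0, 3}; common: ∅.
  x = 6: f ≡ 0 at y ∈ ∅; g ≡ 0 at y ∈ {2, 4}; common: ∅.
Collecting: common zeros = ∅, so the count is 0.
Comparison with the Bézout bound: 0 ≤ 2 = deg(f)·deg(g), as expected for curves with no common component (the affine F_7-count falls short of the bound because intersections may lie at infinity, over extension fields, or carry multiplicity).


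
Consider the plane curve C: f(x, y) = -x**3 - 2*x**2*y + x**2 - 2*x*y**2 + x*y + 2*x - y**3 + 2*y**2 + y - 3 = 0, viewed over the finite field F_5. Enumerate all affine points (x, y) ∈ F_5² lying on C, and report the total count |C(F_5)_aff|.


Affine F_5-points: {(1, 4), (3, 0), (3, 3), (4, 3)}; count = 4.

For each of the 25 pairs (x, y) ∈ F_5², evaluate f(x, y) mod 5. Record the zeros.
  x = 0: [0↦2, 1↦4, 2↦4, 3↦1, 4↦4]  zeros at y ∈ ∅
  x = 1: [0↦4, 1↦3, 2↦1, 3↦2, 4↦0]  zeros at y ∈ {4}
  x = 2: [0↦2, 1↦4, 2↦1, 3↦2, 4↦1]  zeros at y ∈ ∅
  x = 3: [0↦0, 1↦1, 2↦3, 3↦0, 4↦1]  zeros at y ∈ {0, 3}
  x = 4: [0↦2, 1↦3, 2↦1, 3↦0, 4↦4]  zeros at y ∈ {3}
Collecting zeros: affine points = {(1, 4), (3, 0), (3, 3), (4, 3)}.
Total count |C(F_5)_aff| = 4.


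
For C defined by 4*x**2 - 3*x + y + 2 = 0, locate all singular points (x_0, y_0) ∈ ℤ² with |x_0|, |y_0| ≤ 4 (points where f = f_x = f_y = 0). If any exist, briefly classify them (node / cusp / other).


No singular points in the scanned grid; C is smooth there.

Compute partial derivatives:
  f_x = 8*x - 3.
  f_y = 1.
f_y = 1 is a nonzero constant, so f_y never vanishes: no point (x, y) can satisfy f = f_x = f_y = 0. In particular no (x, y) ∈ {−4, ..., 4}² is singular; the curve is smooth.


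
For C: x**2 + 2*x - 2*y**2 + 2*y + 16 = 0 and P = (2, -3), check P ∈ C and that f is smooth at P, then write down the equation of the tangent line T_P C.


Tangent line at P: 6*x + 14*y + 30 = 0.

Step 1: f(2, -3) = 0, so P lies on C.
Step 2: partial derivatives
  f_x(x, y) = 2*x + 2, f_y(x, y) = 2 - 4*y.
  f_x(P) = 6, f_y(P) = 14 (gradient nonzero, so P is smooth).
Step 3: tangent line at P: 6·(x − 2) + 14·(y − -3) = 0.
Expanding: 6*x + 14*y + 30 = 0.


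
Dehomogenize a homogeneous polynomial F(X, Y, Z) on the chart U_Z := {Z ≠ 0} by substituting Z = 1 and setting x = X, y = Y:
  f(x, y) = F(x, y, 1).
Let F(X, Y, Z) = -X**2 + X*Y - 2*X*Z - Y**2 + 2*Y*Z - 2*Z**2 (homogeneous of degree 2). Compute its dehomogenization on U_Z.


f(x, y) = -x**2 + x*y - 2*x - y**2 + 2*y - 2

On U_Z we set Z = 1. Each monomial c·X^i·Y^j·Z^k in F becomes c·x^i·y^j·1^k = c·x^i·y^j.
Substituting Z = 1: F(X, Y, 1) = -x**2 + x*y - 2*x - y**2 + 2*y - 2.
Note: deg(f) ≤ deg(F) = 2; strict inequality happens when F is divisible by Z (lost terms).


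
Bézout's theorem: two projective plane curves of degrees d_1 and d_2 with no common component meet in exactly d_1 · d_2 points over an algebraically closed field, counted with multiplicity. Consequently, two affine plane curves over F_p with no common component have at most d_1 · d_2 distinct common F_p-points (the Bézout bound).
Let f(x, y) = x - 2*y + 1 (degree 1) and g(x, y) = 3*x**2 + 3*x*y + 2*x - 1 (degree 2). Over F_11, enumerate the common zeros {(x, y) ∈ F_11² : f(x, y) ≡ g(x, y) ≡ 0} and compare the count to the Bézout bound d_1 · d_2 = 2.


Common zeros: {(10, 0)}; count = 1; Bézout bound = 2.

deg(f) = 1, deg(g) = 2, so Bézout bound = 2.
Scan x ∈ F_11. For each x, list the y ∈ F_11 with f(x, y) ≡ 0 and those with g(x, y) ≡ 0 (mod 11); the common zeros in that column are the intersection.
  x = 0: f ≡ 0 at y ∈ {6}; g ≡ 0 at y ∈ ∅; common: ∅.
  x = 1: f ≡ 0 at y ∈ {1}; g ≡ 0 at y ∈ {6}; common: ∅.
  x = 2: f ≡ 0 at y ∈ {7}; g ≡ 0 at y ∈ {3}; common: ∅.
  x = 3: f ≡ 0 at y ∈ {2}; g ≡ 0 at y ∈ {5}; common: ∅.
  x = 4: f ≡ 0 at y ∈ {8}; g ≡ 0 at y ∈ {0}; common: ∅.
  x = 5: f ≡ 0 at y ∈ {3}; g ≡ 0 at y ∈ {1}; common: ∅.
  x = 6: f ≡ 0 at y ∈ {9}; g ≡ 0 at y ∈ {5}; common: ∅.
  x = 7: f ≡ 0 at y ∈ {4}; g ≡ 0 at y ∈ {6}; common: ∅.
  x = 8: f ≡ 0 at y ∈ {10}; g ≡ 0 at y ∈ {1}; common: ∅.
  x = 9: f ≡ 0 at y ∈ {5}; g ≡ 0 at y ∈ {3}; common: ∅.
  x = 10: f ≡ 0 at y ∈ {0}; g ≡ 0 at y ∈ {0}; common: {0}.
Collecting: common zeros = {(10, 0)}, so the count is 1.
Comparison with the Bézout bound: 1 ≤ 2 = deg(f)·deg(g), as expected for curves with no common component (the affine F_11-count falls short of the bound because intersections may lie at infinity, over extension fields, or carry multiplicity).


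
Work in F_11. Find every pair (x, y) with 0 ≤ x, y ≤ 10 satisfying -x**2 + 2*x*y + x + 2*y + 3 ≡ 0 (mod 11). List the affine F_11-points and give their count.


Affine F_11-points: {(0, 4), (1, 2), (2, 9), (3, 10), (4, 2), (5, 6), (6, 9), (7, 10), (8, 6), (9, 4)}; count = 10.

For each of the 121 pairs (x, y) ∈ F_11², evaluate f(x, y) mod 11. Record the zeros.
  x = 0: [0↦3, 1↦5, 2↦7, 3↦9, 4↦0, 5↦2, 6↦4, 7↦6, 8↦8, 9↦10, 10↦1]  zeros at y ∈ {4}
  x = 1: [0↦3, 1↦7, 2↦0, 3↦4, 4↦8, 5↦1, 6↦5, 7↦9, 8↦2, 9↦6, 10↦10]  zeros at y ∈ {2}
  x = 2: [0↦1, 1↦7, 2↦2, 3↦8, 4↦3, 5↦9, 6↦4, 7↦10, 8↦5, 9↦0, 10↦6]  zeros at y ∈ {9}
  x = 3: [0↦8, 1↦5, 2↦2, 3↦10, 4↦7, 5↦4, 6↦1, 7↦9, 8↦6, 9↦3, 10↦0]  zeros at y ∈ {10}
  x = 4: [0↦2, 1↦1, 2↦0, 3↦10, 4↦9, 5↦8, 6↦7, 7↦6, 8↦5, 9↦4, 10↦3]  zeros at y ∈ {2}
  x = 5: [0↦5, 1↦6, 2↦7, 3↦8, 4↦9, 5↦10, 6↦0, 7↦1, 8↦2, 9↦3, 10↦4]  zeros at y ∈ {6}
  x = 6: [0↦6, 1↦9, 2↦1, 3↦4, 4↦7, 5↦10, 6↦2, 7↦5, 8↦8, 9↦0, 10↦3]  zeros at y ∈ {9}
  x = 7: [0↦5, 1↦10, 2↦4, 3↦9, 4↦3, 5↦8, 6↦2, 7↦7, 8↦1, 9↦6, 10↦0]  zeros at y ∈ {10}
  x = 8: [0↦2, 1↦9, 2↦5, 3↦1, 4↦8, 5↦4, 6↦0, 7↦7, 8↦3, 9↦10, 10↦6]  zeros at y ∈ {6}
  x = 9: [0↦8, 1↦6, 2↦4, 3↦2, 4↦0, 5↦9, 6↦7, 7↦5, 8↦3, 9↦1, 10↦10]  zeros at y ∈ {4}
  x = 10: [0↦1, 1↦1, 2↦1, 3↦1, 4↦1, 5↦1, 6↦1, 7↦1, 8↦1, 9↦1, 10↦1]  zeros at y ∈ ∅
Collecting zeros: affine points = {(0, 4), (1, 2), (2, 9), (3, 10), (4, 2), (5, 6), (6, 9), (7, 10), (8, 6), (9, 4)}.
Total count |C(F_11)_aff| = 10.


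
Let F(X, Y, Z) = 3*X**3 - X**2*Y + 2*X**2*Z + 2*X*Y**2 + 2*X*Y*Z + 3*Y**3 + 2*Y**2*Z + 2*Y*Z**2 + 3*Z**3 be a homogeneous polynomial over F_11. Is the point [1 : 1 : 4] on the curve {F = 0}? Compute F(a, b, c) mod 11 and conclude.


F(1,1,4) ≡ 2 (mod 11); P is NOT on the curve.

Evaluate F(1, 1, 4) term-by-term (mod 11).
  3*X**3 ↦ 3·1·1·1 = 3
  -X**2*Y ↦ -1·1·1·1 = -1
  2*X**2*Z ↦ 2·1·1·4 = 8
  2*X*Y**2 ↦ 2·1·1·1 = 2
  2*X*Y*Z ↦ 2·1·1·4 = 8
  3*Y**3 ↦ 3·1·1·1 = 3
  2*Y**2*Z ↦ 2·1·1·4 = 8
  2*Y*Z**2 ↦ 2·1·1·16 = 32
  3*Z**3 ↦ 3·1·1·64 = 192
Sum: F(1, 1, 4) = (3) + (-1) + (8) + (2) + (8) + (3) + (8) + (32) + (192) = 255.
Reducing mod 11: 255 ≡ 2 (mod 11).
Since F(a, b, c) ≡ 2 ≠ 0 (mod 11), P does NOT lie on the curve.


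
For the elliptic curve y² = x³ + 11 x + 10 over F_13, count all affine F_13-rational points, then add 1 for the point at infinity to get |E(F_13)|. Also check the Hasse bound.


Affine points = {(0, 6), (0, 7), (1, 3), (1, 10), (2, 1), (2, 12), (4, 1), (4, 12), (7, 1), (7, 12), (8, 5), (8, 8)}; affine count = 12; |E(F_13)| = 13.

Discriminant check: Δ ∝ 4a³ + 27b² = 4·11³ + 27·10² = 4·1331 + 27·100 ≡ 3 (mod 13). Nonzero ⇒ E is nonsingular.
For each x ∈ F_13, compute rhs = x³ + 11·x + 10 mod 13, then count y ∈ F_13 with y² ≡ rhs.
  x = 0: rhs = 10, matching y values: 6, 7 (2 points).
  x = 1: rhs = 9, matching y values: 3, 10 (2 points).
  x = 2: rhs = 1, matching y values: 1, 12 (2 points).
  x = 3: rhs = 5, matching y values: none (0 points).
  x = 4: rhs = 1, matching y values: 1, 12 (2 points).
  x = 5: rhs = 8, matching y values: none (0 points).
  x = 6: rhs = 6, matching y values: none (0 points).
  x = 7: rhs = 1, matching y values: 1, 12 (2 points).
  x = 8: rhs = 12, matching y values: 5, 8 (2 points).
  x = 9: rhs = 6, matching y values: none (0 points).
  x = 10: rhs = 2, matching y values: none (0 points).
  x = 11: rhs = 6, matching y values: none (0 points).
  x = 12: rhs = 11, matching y values: none (0 points).
Total affine count: 12.
Full point count |E(F_13)| = 12 + 1 = 13.
Hasse bound: |13 − (13+1)| = |-1| = 1 ≤ 2√13 ≈ 7.2111 ✓.


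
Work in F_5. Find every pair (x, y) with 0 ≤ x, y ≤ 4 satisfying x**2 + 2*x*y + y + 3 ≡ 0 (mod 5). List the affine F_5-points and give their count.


Affine F_5-points: {(0, 2), (1, 2), (3, 4), (4, 4)}; count = 4.

For each of the 25 pairs (x, y) ∈ F_5², evaluate f(x, y) mod 5. Record the zeros.
  x = 0: [0↦3, 1↦4, 2↦0, 3↦1, 4↦2]  zeros at y ∈ {2}
  x = 1: [0↦4, 1↦2, 2↦0, 3↦3, 4↦1]  zeros at y ∈ {2}
  x = 2: [0↦2, 1↦2, 2↦2, 3↦2, 4↦2]  zeros at y ∈ ∅
  x = 3: [0↦2, 1↦4, 2↦1, 3↦3, 4↦0]  zeros at y ∈ {4}
  x = 4: [0↦4, 1↦3, 2↦2, 3↦1, 4↦0]  zeros at y ∈ {4}
Collecting zeros: affine points = {(0, 2), (1, 2), (3, 4), (4, 4)}.
Total count |C(F_5)_aff| = 4.


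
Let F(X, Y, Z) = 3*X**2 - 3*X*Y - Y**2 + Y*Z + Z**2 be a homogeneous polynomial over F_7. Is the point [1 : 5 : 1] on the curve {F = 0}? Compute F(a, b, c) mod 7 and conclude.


F(1,5,1) ≡ 4 (mod 7); P is NOT on the curve.

Evaluate F(1, 5, 1) term-by-term (mod 7).
  3*X**2 ↦ 3·1·1·1 = 3
  -3*X*Y ↦ -3·1·5·1 = -15
  -Y**2 ↦ -1·1·25·1 = -25
  Y*Z ↦ 1·1·5·1 = 5
  Z**2 ↦ 1·1·1·1 = 1
Sum: F(1, 5, 1) = (3) + (-15) + (-25) + (5) + (1) = -31.
Reducing mod 7: -31 ≡ 4 (mod 7).
Since F(a, b, c) ≡ 4 ≠ 0 (mod 7), P does NOT lie on the curve.


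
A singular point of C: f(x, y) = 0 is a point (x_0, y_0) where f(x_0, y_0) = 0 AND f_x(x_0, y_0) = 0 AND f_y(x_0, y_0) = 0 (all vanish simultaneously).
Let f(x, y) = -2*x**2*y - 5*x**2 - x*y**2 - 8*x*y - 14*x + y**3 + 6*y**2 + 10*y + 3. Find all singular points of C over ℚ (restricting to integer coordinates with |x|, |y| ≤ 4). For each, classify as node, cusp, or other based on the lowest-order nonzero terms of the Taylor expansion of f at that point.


Singular points: {(-1, -2)}; classification: node.

Compute partial derivatives:
  f_x = -4*x*y - 10*x - y**2 - 8*y - 14.
  f_y = -2*x**2 - 2*x*y - 8*x + 3*y**2 + 12*y + 10.
Scan x_0 ∈ {−4, ..., 4}. For each x_0, f_y(x_0, y) is a polynomial in y; find its integer roots y ∈ {−4, ..., 4}, then test f_x and f at those candidates.
  x = -4: f_y(-4, y) = 3*y**2 + 20*y + 10; no integer root y with |y| ≤ 4.
  x = -3: f_y(-3, y) = 3*y**2 + 18*y + 16; no integer root y with |y| ≤ 4.
  x = -2: f_y(-2, y) = 3*y**2 + 16*y + 18; no integer root y with |y| ≤ 4.
  x = -1: f_y(-1, y) = 3*y**2 + 14*y + 16; vanishes at y ∈ {-2}. (-1, -2): f_x = 0, f = 0 — SINGULAR.
  x = 0: f_y(0, y) = 3*y**2 + 12*y + 10; no integer root y with |y| ≤ 4.
  x = 1: f_y(1, y) = 3*y**2 + 10*y; vanishes at y ∈ {0}. (1, 0): f_x = -24 ≠ 0.
  x = 2: f_y(2, y) = 3*y**2 + 8*y - 14; no integer root y with |y| ≤ 4.
  x = 3: f_y(3, y) = 3*y**2 + 6*y - 32; no integer root y with |y| ≤ 4.
  x = 4: f_y(4, y) = 3*y**2 + 4*y - 54; no integer root y with |y| ≤ 4.
Only singular point on the grid: (-1, -2).
Classify: substitute x = -1 + u, y = -2 + v and expand: f = -2*u**2*v - u**2 - u*v**2 + v**3 + v**2.
No constant or linear terms (consistent with a singular point). Quadratic part: -u**2 + v**2. Cubic part: -2*u**2*v - u*v**2 + v**3.
The quadratic part v**2 - u**2 = (v − u)(v + u) splits into two distinct linear factors, so there are two distinct tangent lines y − -2 = ±(x − -1) — this is a node (ordinary double point).
Classification: node.


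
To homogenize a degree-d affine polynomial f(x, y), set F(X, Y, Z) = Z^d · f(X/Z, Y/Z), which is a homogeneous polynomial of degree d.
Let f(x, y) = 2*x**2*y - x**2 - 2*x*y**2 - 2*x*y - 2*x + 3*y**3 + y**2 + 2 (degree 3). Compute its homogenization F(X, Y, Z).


F(X, Y, Z) = 2*X**2*Y - X**2*Z - 2*X*Y**2 - 2*X*Y*Z - 2*X*Z**2 + 3*Y**3 + Y**2*Z + 2*Z**3

deg(f) = 3.
Substitute x = X/Z, y = Y/Z into f, then multiply by Z^3.
  monomial 2·x^2·y^1 ↦ 2·X^2·Y^1·Z^0.
  monomial -1·x^2·y^0 ↦ -1·X^2·Y^0·Z^1.
  monomial -2·x^1·y^2 ↦ -2·X^1·Y^2·Z^0.
  monomial -2·x^1·y^1 ↦ -2·X^1·Y^1·Z^1.
  monomial -2·x^1·y^0 ↦ -2·X^1·Y^0·Z^2.
  monomial 3·x^0·y^3 ↦ 3·X^0·Y^3·Z^0.
  monomial 1·x^0·y^2 ↦ 1·X^0·Y^2·Z^1.
  monomial 2·x^0·y^0 ↦ 2·X^0·Y^0·Z^3.
Collecting: F(X, Y, Z) = 2*X**2*Y - X**2*Z - 2*X*Y**2 - 2*X*Y*Z - 2*X*Z**2 + 3*Y**3 + Y**2*Z + 2*Z**3.


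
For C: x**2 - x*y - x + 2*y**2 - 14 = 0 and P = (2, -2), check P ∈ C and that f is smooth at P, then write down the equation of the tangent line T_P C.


Tangent line at P: 5*x - 10*y - 30 = 0.

Step 1: f(2, -2) = 0, so P lies on C.
Step 2: partial derivatives
  f_x(x, y) = 2*x - y - 1, f_y(x, y) = -x + 4*y.
  f_x(P) = 5, f_y(P) = -10 (gradient nonzero, so P is smooth).
Step 3: tangent line at P: 5·(x − 2) + -10·(y − -2) = 0.
Expanding: 5*x - 10*y - 30 = 0.


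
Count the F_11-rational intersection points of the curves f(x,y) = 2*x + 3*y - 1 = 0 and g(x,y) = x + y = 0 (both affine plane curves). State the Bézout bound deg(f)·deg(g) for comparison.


Common zeros: {(10, 1)}; count = 1; Bézout bound = 1.

deg(f) = 1, deg(g) = 1, so Bézout bound = 1.
Scan x ∈ F_11. For each x, list the y ∈ F_11 with f(x, y) ≡ 0 and those with g(x, y) ≡ 0 (mod 11); the common zeros in that column are the intersection.
  x = 0: f ≡ 0 at y ∈ {4}; g ≡ 0 at y ∈ {0}; common: ∅.
  x = 1: f ≡ 0 at y ∈ {7}; g ≡ 0 at y ∈ {10}; common: ∅.
  x = 2: f ≡ 0 at y ∈ {10}; g ≡ 0 at y ∈ {9}; common: ∅.
  x = 3: f ≡ 0 at y ∈ {2}; g ≡ 0 at y ∈ {8}; common: ∅.
  x = 4: f ≡ 0 at y ∈ {5}; g ≡ 0 at y ∈ {7}; common: ∅.
  x = 5: f ≡ 0 at y ∈ {8}; g ≡ 0 at y ∈ {6}; common: ∅.
  x = 6: f ≡ 0 at y ∈ {0}; g ≡ 0 at y ∈ {5}; common: ∅.
  x = 7: f ≡ 0 at y ∈ {3}; g ≡ 0 at y ∈ {4}; common: ∅.
  x = 8: f ≡ 0 at y ∈ {6}; g ≡ 0 at y ∈ {3}; common: ∅.
  x = 9: f ≡ 0 at y ∈ {9}; g ≡ 0 at y ∈ {2}; common: ∅.
  x = 10: f ≡ 0 at y ∈ {1}; g ≡ 0 at y ∈ {1}; common: {1}.
Collecting: common zeros = {(10, 1)}, so the count is 1.
Comparison with the Bézout bound: 1 ≤ 1 = deg(f)·deg(g), as expected for curves with no common component (the bound is attained).


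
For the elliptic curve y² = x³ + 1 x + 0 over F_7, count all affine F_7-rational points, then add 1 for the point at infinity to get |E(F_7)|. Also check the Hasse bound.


Affine points = {(0, 0), (1, 3), (1, 4), (3, 3), (3, 4), (5, 2), (5, 5)}; affine count = 7; |E(F_7)| = 8.

Discriminant check: Δ ∝ 4a³ + 27b² = 4·1³ + 27·0² = 4·1 + 27·0 ≡ 4 (mod 7). Nonzero ⇒ E is nonsingular.
For each x ∈ F_7, compute rhs = x³ + 1·x + 0 mod 7, then count y ∈ F_7 with y² ≡ rhs.
  x = 0: rhs = 0, matching y values: 0 (1 points).
  x = 1: rhs = 2, matching y values: 3, 4 (2 points).
  x = 2: rhs = 3, matching y values: none (0 points).
  x = 3: rhs = 2, matching y values: 3, 4 (2 points).
  x = 4: rhs = 5, matching y values: none (0 points).
  x = 5: rhs = 4, matching y values: 2, 5 (2 points).
  x = 6: rhs = 5, matching y values: none (0 points).
Total affine count: 7.
Full point count |E(F_7)| = 7 + 1 = 8.
Hasse bound: |8 − (7+1)| = |0| = 0 ≤ 2√7 ≈ 5.2915 ✓.


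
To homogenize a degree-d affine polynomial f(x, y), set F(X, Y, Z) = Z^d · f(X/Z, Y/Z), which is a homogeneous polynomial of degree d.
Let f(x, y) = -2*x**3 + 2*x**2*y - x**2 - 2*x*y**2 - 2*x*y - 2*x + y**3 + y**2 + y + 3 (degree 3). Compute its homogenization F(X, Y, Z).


F(X, Y, Z) = -2*X**3 + 2*X**2*Y - X**2*Z - 2*X*Y**2 - 2*X*Y*Z - 2*X*Z**2 + Y**3 + Y**2*Z + Y*Z**2 + 3*Z**3

deg(f) = 3.
Substitute x = X/Z, y = Y/Z into f, then multiply by Z^3.
  monomial -2·x^3·y^0 ↦ -2·X^3·Y^0·Z^0.
  monomial 2·x^2·y^1 ↦ 2·X^2·Y^1·Z^0.
  monomial -1·x^2·y^0 ↦ -1·X^2·Y^0·Z^1.
  monomial -2·x^1·y^2 ↦ -2·X^1·Y^2·Z^0.
  monomial -2·x^1·y^1 ↦ -2·X^1·Y^1·Z^1.
  monomial -2·x^1·y^0 ↦ -2·X^1·Y^0·Z^2.
  monomial 1·x^0·y^3 ↦ 1·X^0·Y^3·Z^0.
  monomial 1·x^0·y^2 ↦ 1·X^0·Y^2·Z^1.
  monomial 1·x^0·y^1 ↦ 1·X^0·Y^1·Z^2.
  monomial 3·x^0·y^0 ↦ 3·X^0·Y^0·Z^3.
Collecting: F(X, Y, Z) = -2*X**3 + 2*X**2*Y - X**2*Z - 2*X*Y**2 - 2*X*Y*Z - 2*X*Z**2 + Y**3 + Y**2*Z + Y*Z**2 + 3*Z**3.


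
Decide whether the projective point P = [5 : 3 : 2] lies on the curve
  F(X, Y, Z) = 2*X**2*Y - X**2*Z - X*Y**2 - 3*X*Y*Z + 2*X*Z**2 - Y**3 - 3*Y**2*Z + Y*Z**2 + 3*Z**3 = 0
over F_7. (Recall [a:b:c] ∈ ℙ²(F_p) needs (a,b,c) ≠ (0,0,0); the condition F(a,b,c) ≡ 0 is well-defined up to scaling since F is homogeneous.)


F(5,3,2) ≡ 2 (mod 7); P is NOT on the curve.

Evaluate F(5, 3, 2) term-by-term (mod 7).
  2*X**2*Y ↦ 2·25·3·1 = 150
  -X**2*Z ↦ -1·25·1·2 = -50
  -X*Y**2 ↦ -1·5·9·1 = -45
  -3*X*Y*Z ↦ -3·5·3·2 = -90
  2*X*Z**2 ↦ 2·5·1·4 = 40
  -Y**3 ↦ -1·1·27·1 = -27
  -3*Y**2*Z ↦ -3·1·9·2 = -54
  Y*Z**2 ↦ 1·1·3·4 = 12
  3*Z**3 ↦ 3·1·1·8 = 24
Sum: F(5, 3, 2) = (150) + (-50) + (-45) + (-90) + (40) + (-27) + (-54) + (12) + (24) = -40.
Reducing mod 7: -40 ≡ 2 (mod 7).
Since F(a, b, c) ≡ 2 ≠ 0 (mod 7), P does NOT lie on the curve.


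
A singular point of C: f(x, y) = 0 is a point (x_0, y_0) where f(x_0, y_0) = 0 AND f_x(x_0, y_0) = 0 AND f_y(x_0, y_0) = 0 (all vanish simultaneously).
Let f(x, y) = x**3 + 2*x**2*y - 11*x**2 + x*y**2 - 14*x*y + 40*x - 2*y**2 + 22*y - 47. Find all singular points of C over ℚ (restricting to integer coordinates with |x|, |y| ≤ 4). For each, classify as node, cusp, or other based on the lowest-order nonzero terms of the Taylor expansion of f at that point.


Singular points: {(3, 1)}; classification: cusp.

Compute partial derivatives:
  f_x = 3*x**2 + 4*x*y - 22*x + y**2 - 14*y + 40.
  f_y = 2*x**2 + 2*x*y - 14*x - 4*y + 22.
Scan x_0 ∈ {−4, ..., 4}. For each x_0, f_y(x_0, y) is a polynomial in y; find its integer roots y ∈ {−4, ..., 4}, then test f_x and f at those candidates.
  x = -4: f_y(-4, y) = 110 - 12*y; no integer root y with |y| ≤ 4.
  x = -3: f_y(-3, y) = 82 - 10*y; no integer root y with |y| ≤ 4.
  x = -2: f_y(-2, y) = 58 - 8*y; no integer root y with |y| ≤ 4.
  x = -1: f_y(-1, y) = 38 - 6*y; no integer root y with |y| ≤ 4.
  x = 0: f_y(0, y) = 22 - 4*y; no integer root y with |y| ≤ 4.
  x = 1: f_y(1, y) = 10 - 2*y; no integer root y with |y| ≤ 4.
  x = 2: f_y(2, y) = 2; no integer root y with |y| ≤ 4.
  x = 3: f_y(3, y) = 2*y - 2; vanishes at y ∈ {1}. (3, 1): f_x = 0, f = 0 — SINGULAR.
  x = 4: f_y(4, y) = 4*y - 2; no integer root y with |y| ≤ 4.
Only singular point on the grid: (3, 1).
Classify: substitute x = 3 + u, y = 1 + v and expand: f = u**3 + 2*u**2*v + u*v**2 + v**2.
No constant or linear terms (consistent with a singular point). Quadratic part: v**2. Cubic part: u**3 + 2*u**2*v + u*v**2.
The quadratic part v**2 is a perfect square, so there is a single (double) tangent line v = 0, i.e. y = 1. Restricting the cubic part to that line (v = 0) leaves u**3 ≠ 0, so f is not divisible by v and the branch is v² ≈ -u**3 to lowest order — this is a cusp.
Classification: cusp.


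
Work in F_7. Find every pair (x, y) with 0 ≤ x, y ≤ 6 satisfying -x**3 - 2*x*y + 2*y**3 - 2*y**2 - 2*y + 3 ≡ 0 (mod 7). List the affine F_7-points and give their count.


Affine F_7-points: {(0, 2), (0, 4), (1, 5), (6, 6)}; count = 4.

For each of the 49 pairs (x, y) ∈ F_7², evaluate f(x, y) mod 7. Record the zeros.
  x = 0: [0↦3, 1↦1, 2↦0, 3↦5, 4↦0, 5↦4, 6↦1]  zeros at y ∈ {2, 4}
  x = 1: [0↦2, 1↦5, 2↦2, 3↦5, 4↦5, 5↦0, 6↦2]  zeros at y ∈ {5}
  x = 2: [0↦2, 1↦3, 2↦5, 3↦6, 4↦4, 5↦4, 6↦4]  zeros at y ∈ ∅
  x = 3: [0↦4, 1↦3, 2↦3, 3↦2, 4↦5, 5↦3, 6↦1]  zeros at y ∈ ∅
  x = 4: [0↦2, 1↦6, 2↦4, 3↦1, 4↦2, 5↦5, 6↦1]  zeros at y ∈ ∅
  x = 5: [0↦4, 1↦6, 2↦2, 3↦4, 4↦3, 5↦4, 6↦5]  zeros at y ∈ ∅
  x = 6: [0↦4, 1↦4, 2↦5, 3↦5, 4↦2, 5↦1, 6↦0]  zeros at y ∈ {6}
Collecting zeros: affine points = {(0, 2), (0, 4), (1, 5), (6, 6)}.
Total count |C(F_7)_aff| = 4.


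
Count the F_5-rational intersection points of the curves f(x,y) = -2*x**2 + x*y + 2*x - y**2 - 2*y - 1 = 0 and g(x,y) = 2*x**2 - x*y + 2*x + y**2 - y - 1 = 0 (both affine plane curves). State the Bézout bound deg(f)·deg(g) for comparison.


Common zeros: ∅; count = 0; Bézout bound = 4.

deg(f) = 2, deg(g) = 2, so Bézout bound = 4.
Scan x ∈ F_5. For each x, list the y ∈ F_5 with f(x, y) ≡ 0 and those with g(x, y) ≡ 0 (mod 5); the common zeros in that column are the intersection.
  x = 0: f ≡ 0 at y ∈ {4}; g ≡ 0 at y ∈ {3}; common: ∅.
  x = 1: f ≡ 0 at y ∈ ∅; g ≡ 0 at y ∈ ∅; common: ∅.
  x = 2: f ≡ 0 at y ∈ {0}; g ≡ 0 at y ∈ {4}; common: ∅.
  x = 3: f ≡ 0 at y ∈ {2, 4}; g ≡ 0 at y ∈ {1, 3}; common: ∅.
  x = 4: f ≡ 0 at y ∈ {0, 2}; g ≡ 0 at y ∈ {1, 4}; common: ∅.
Collecting: common zeros = ∅, so the count is 0.
Comparison with the Bézout bound: 0 ≤ 4 = deg(f)·deg(g), as expected for curves with no common component (the affine F_5-count falls short of the bound because intersections may lie at infinity, over extension fields, or carry multiplicity).


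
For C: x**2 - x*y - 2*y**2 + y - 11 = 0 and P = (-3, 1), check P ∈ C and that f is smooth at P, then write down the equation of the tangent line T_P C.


Tangent line at P: -7*x - 21 = 0.

Step 1: f(-3, 1) = 0, so P lies on C.
Step 2: partial derivatives
  f_x(x, y) = 2*x - y, f_y(x, y) = -x - 4*y + 1.
  f_x(P) = -7, f_y(P) = 0 (gradient nonzero, so P is smooth).
Step 3: tangent line at P: -7·(x − -3) + 0·(y − 1) = 0.
Expanding: -7*x - 21 = 0.


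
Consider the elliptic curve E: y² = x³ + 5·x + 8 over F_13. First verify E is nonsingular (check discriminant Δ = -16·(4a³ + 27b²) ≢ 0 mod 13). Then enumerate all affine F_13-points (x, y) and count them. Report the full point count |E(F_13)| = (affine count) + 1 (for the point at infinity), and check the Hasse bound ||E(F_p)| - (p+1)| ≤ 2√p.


Affine points = {(1, 1), (1, 12), (2, 0), (4, 1), (4, 12), (7, 3), (7, 10), (8, 1), (8, 12), (11, 4), (11, 9)}; affine count = 11; |E(F_13)| = 12.

Discriminant check: Δ ∝ 4a³ + 27b² = 4·5³ + 27·8² = 4·125 + 27·64 ≡ 5 (mod 13). Nonzero ⇒ E is nonsingular.
For each x ∈ F_13, compute rhs = x³ + 5·x + 8 mod 13, then count y ∈ F_13 with y² ≡ rhs.
  x = 0: rhs = 8, matching y values: none (0 points).
  x = 1: rhs = 1, matching y values: 1, 12 (2 points).
  x = 2: rhs = 0, matching y values: 0 (1 points).
  x = 3: rhs = 11, matching y values: none (0 points).
  x = 4: rhs = 1, matching y values: 1, 12 (2 points).
  x = 5: rhs = 2, matching y values: none (0 points).
  x = 6: rhs = 7, matching y values: none (0 points).
  x = 7: rhs = 9, matching y values: 3, 10 (2 points).
  x = 8: rhs = 1, matching y values: 1, 12 (2 points).
  x = 9: rhs = 2, matching y values: none (0 points).
  x = 10: rhs = 5, matching y values: none (0 points).
  x = 11: rhs = 3, matching y values: 4, 9 (2 points).
  x = 12: rhs = 2, matching y values: none (0 points).
Total affine count: 11.
Full point count |E(F_13)| = 11 + 1 = 12.
Hasse bound: |12 − (13+1)| = |-2| = 2 ≤ 2√13 ≈ 7.2111 ✓.


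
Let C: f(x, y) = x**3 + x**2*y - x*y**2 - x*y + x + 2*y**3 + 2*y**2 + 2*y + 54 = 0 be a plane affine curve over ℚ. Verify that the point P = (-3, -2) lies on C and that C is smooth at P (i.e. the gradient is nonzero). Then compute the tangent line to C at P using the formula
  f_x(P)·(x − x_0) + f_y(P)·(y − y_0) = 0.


Tangent line at P: 38*x + 18*y + 150 = 0.

Step 1: f(-3, -2) = 0, so P lies on C.
Step 2: partial derivatives
  f_x(x, y) = 3*x**2 + 2*x*y - y**2 - y + 1, f_y(x, y) = x**2 - 2*x*y - x + 6*y**2 + 4*y + 2.
  f_x(P) = 38, f_y(P) = 18 (gradient nonzero, so P is smooth).
Step 3: tangent line at P: 38·(x − -3) + 18·(y − -2) = 0.
Expanding: 38*x + 18*y + 150 = 0.


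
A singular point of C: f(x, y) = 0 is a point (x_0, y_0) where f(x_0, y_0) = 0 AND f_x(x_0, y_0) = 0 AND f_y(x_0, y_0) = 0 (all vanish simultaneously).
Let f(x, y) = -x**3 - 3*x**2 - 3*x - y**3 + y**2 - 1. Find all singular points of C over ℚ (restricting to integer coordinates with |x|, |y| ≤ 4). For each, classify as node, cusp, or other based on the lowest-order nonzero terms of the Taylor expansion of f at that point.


Singular points: {(-1, 0)}; classification: cusp.

Compute partial derivatives:
  f_x = -3*x**2 - 6*x - 3.
  f_y = -3*y**2 + 2*y.
Scan x_0 ∈ {−4, ..., 4}. For each x_0, f_y(x_0, y) is a polynomial in y; find its integer roots y ∈ {−4, ..., 4}, then test f_x and f at those candidates.
  x = -4: f_y(-4, y) = -3*y**2 + 2*y; vanishes at y ∈ {0}. (-4, 0): f_x = -27 ≠ 0.
  x = -3: f_y(-3, y) = -3*y**2 + 2*y; vanishes at y ∈ {0}. (-3, 0): f_x = -12 ≠ 0.
  x = -2: f_y(-2, y) = -3*y**2 + 2*y; vanishes at y ∈ {0}. (-2, 0): f_x = -3 ≠ 0.
  x = -1: f_y(-1, y) = -3*y**2 + 2*y; vanishes at y ∈ {0}. (-1, 0): f_x = 0, f = 0 — SINGULAR.
  x = 0: f_y(0, y) = -3*y**2 + 2*y; vanishes at y ∈ {0}. (0, 0): f_x = -3 ≠ 0.
  x = 1: f_y(1, y) = -3*y**2 + 2*y; vanishes at y ∈ {0}. (1, 0): f_x = -12 ≠ 0.
  x = 2: f_y(2, y) = -3*y**2 + 2*y; vanishes at y ∈ {0}. (2, 0): f_x = -27 ≠ 0.
  x = 3: f_y(3, y) = -3*y**2 + 2*y; vanishes at y ∈ {0}. (3, 0): f_x = -48 ≠ 0.
  x = 4: f_y(4, y) = -3*y**2 + 2*y; vanishes at y ∈ {0}. (4, 0): f_x = -75 ≠ 0.
Only singular point on the grid: (-1, 0).
Classify: substitute x = -1 + u, y = 0 + v and expand: f = -u**3 - v**3 + v**2.
No constant or linear terms (consistent with a singular point). Quadratic part: v**2. Cubic part: -u**3 - v**3.
The quadratic part v**2 is a perfect square, so there is a single (double) tangent line v = 0, i.e. y = 0. Restricting the cubic part to that line (v = 0) leaves -u**3 ≠ 0, so f is not divisible by v and the branch is v² ≈ u**3 to lowest order — this is a cusp.
Classification: cusp.


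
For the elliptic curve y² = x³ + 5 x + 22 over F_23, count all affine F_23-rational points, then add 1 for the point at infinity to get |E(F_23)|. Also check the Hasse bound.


Affine points = {(3, 8), (3, 15), (7, 3), (7, 20), (12, 4), (12, 19), (16, 9), (16, 14), (17, 11), (17, 12), (20, 7), (20, 16), (21, 2), (21, 21), (22, 4), (22, 19)}; affine count = 16; |E(F_23)| = 17.

Discriminant check: Δ ∝ 4a³ + 27b² = 4·5³ + 27·22² = 4·125 + 27·484 ≡ 21 (mod 23). Nonzero ⇒ E is nonsingular.
For each x ∈ F_23, compute rhs = x³ + 5·x + 22 mod 23, then count y ∈ F_23 with y² ≡ rhs.
  x = 0: rhs = 22, matching y values: none (0 points).
  x = 1: rhs = 5, matching y values: none (0 points).
  x = 2: rhs = 17, matching y values: none (0 points).
  x = 3: rhs = 18, matching y values: 8, 15 (2 points).
  x = 4: rhs = 14, matching y values: none (0 points).
  x = 5: rhs = 11, matching y values: none (0 points).
  x = 6: rhs = 15, matching y values: none (0 points).
  x = 7: rhs = 9, matching y values: 3, 20 (2 points).
  x = 8: rhs = 22, matching y values: none (0 points).
  x = 9: rhs = 14, matching y values: none (0 points).
  x = 10: rhs = 14, matching y values: none (0 points).
  x = 11: rhs = 5, matching y values: none (0 points).
  x = 12: rhs = 16, matching y values: 4, 19 (2 points).
  x = 13: rhs = 7, matching y values: none (0 points).
  x = 14: rhs = 7, matching y values: none (0 points).
  x = 15: rhs = 22, matching y values: none (0 points).
  x = 16: rhs = 12, matching y values: 9, 14 (2 points).
  x = 17: rhs = 6, matching y values: 11, 12 (2 points).
  x = 18: rhs = 10, matching y values: none (0 points).
  x = 19: rhs = 7, matching y values: none (0 points).
  x = 20: rhs = 3, matching y values: 7, 16 (2 points).
  x = 21: rhs = 4, matching y values: 2, 21 (2 points).
  x = 22: rhs = 16, matching y values: 4, 19 (2 points).
Total affine count: 16.
Full point count |E(F_23)| = 16 + 1 = 17.
Hasse bound: |17 − (23+1)| = |-7| = 7 ≤ 2√23 ≈ 9.5917 ✓.


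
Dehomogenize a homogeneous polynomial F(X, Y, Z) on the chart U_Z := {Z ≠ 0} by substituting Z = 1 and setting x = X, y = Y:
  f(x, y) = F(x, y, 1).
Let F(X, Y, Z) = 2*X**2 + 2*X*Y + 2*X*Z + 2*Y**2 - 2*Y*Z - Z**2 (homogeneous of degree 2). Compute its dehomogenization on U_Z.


f(x, y) = 2*x**2 + 2*x*y + 2*x + 2*y**2 - 2*y - 1

On U_Z we set Z = 1. Each monomial c·X^i·Y^j·Z^k in F becomes c·x^i·y^j·1^k = c·x^i·y^j.
Substituting Z = 1: F(X, Y, 1) = 2*x**2 + 2*x*y + 2*x + 2*y**2 - 2*y - 1.
Note: deg(f) ≤ deg(F) = 2; strict inequality happens when F is divisible by Z (lost terms).


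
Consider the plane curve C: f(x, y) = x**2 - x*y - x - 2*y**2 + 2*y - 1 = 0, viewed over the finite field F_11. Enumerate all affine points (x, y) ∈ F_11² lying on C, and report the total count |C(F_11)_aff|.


Affine F_11-points: {(1, 8), (1, 9), (4, 0), (4, 10), (7, 4), (7, 10), (8, 0), (8, 8), (9, 4), (9, 9)}; count = 10.

For each of the 121 pairs (x, y) ∈ F_11², evaluate f(x, y) mod 11. Record the zeros.
  x = 0: [0↦10, 1↦10, 2↦6, 3↦9, 4↦8, 5↦3, 6↦5, 7↦3, 8↦8, 9↦9, 10↦6]  zeros at y ∈ ∅
  x = 1: [0↦10, 1↦9, 2↦4, 3↦6, 4↦4, 5↦9, 6↦10, 7↦7, 8↦0, 9↦0, 10↦7]  zeros at y ∈ {8, 9}
  x = 2: [0↦1, 1↦10, 2↦4, 3↦5, 4↦2, 5↦6, 6↦6, 7↦2, 8↦5, 9↦4, 10↦10]  zeros at y ∈ ∅
  x = 3: [0↦5, 1↦2, 2↦6, 3↦6, 4↦2, 5↦5, 6↦4, 7↦10, 8↦1, 9↦10, 10↦4]  zeros at y ∈ ∅
  x = 4: [0↦0, 1↦7, 2↦10, 3↦9, 4↦4, 5↦6, 6↦4, 7↦9, 8↦10, 9↦7, 10↦0]  zeros at y ∈ {0, 10}
  x = 5: [0↦8, 1↦3, 2↦5, 3↦3, 4↦8, 5↦9, 6↦6, 7↦10, 8↦10, 9↦6, 10↦9]  zeros at y ∈ ∅
  x = 6: [0↦7, 1↦1, 2↦2, 3↦10, 4↦3, 5↦3, 6↦10, 7↦2, 8↦1, 9↦7, 10↦9]  zeros at y ∈ ∅
  x = 7: [0↦8, 1↦1, 2↦1, 3↦8, 4↦0, 5↦10, 6↦5, 7↦7, 8↦5, 9↦10, 10↦0]  zeros at y ∈ {4, 10}
  x = 8: [0↦0, 1↦3, 2↦2, 3↦8, 4↦10, 5↦8, 6↦2, 7↦3, 8↦0, 9↦4, 10↦4]  zeros at y ∈ {0, 8}
  x = 9: [0↦5, 1↦7, 2↦5, 3↦10, 4↦0, 5↦8, 6↦1, 7↦1, 8↦8, 9↦0, 10↦10]  zeros at y ∈ {4, 9}
  x = 10: [0↦1, 1↦2, 2↦10, 3↦3, 4↦3, 5↦10, 6↦2, 7↦1, 8↦7, 9↦9, 10↦7]  zeros at y ∈ ∅
Collecting zeros: affine points = {(1, 8), (1, 9), (4, 0), (4, 10), (7, 4), (7, 10), (8, 0), (8, 8), (9, 4), (9, 9)}.
Total count |C(F_11)_aff| = 10.


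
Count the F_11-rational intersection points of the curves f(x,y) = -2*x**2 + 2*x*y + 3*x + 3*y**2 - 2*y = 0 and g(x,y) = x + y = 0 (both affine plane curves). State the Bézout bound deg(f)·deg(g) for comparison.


Common zeros: {(0, 0), (5, 6)}; count = 2; Bézout bound = 2.

deg(f) = 2, deg(g) = 1, so Bézout bound = 2.
Scan x ∈ F_11. For each x, list the y ∈ F_11 with f(x, y) ≡ 0 and those with g(x, y) ≡ 0 (mod 11); the common zeros in that column are the intersection.
  x = 0: f ≡ 0 at y ∈ {0, 8}; g ≡ 0 at y ∈ {0}; common: {0}.
  x = 1: f ≡ 0 at y ∈ ∅; g ≡ 0 at y ∈ {10}; common: ∅.
  x = 2: f ≡ 0 at y ∈ ∅; g ≡ 0 at y ∈ {9}; common: ∅.
  x = 3: f ≡ 0 at y ∈ {2, 4}; g ≡ 0 at y ∈ {8}; common: ∅.
  x = 4: f ≡ 0 at y ∈ {1, 8}; g ≡ 0 at y ∈ {7}; common: ∅.
  x = 5: f ≡ 0 at y ∈ {6}; g ≡ 0 at y ∈ {6}; common: {6}.
  x = 6: f ≡ 0 at y ∈ {2}; g ≡ 0 at y ∈ {5}; common: ∅.
  x = 7: f ≡ 0 at y ∈ {0, 7}; g ≡ 0 at y ∈ {4}; common: ∅.
  x = 8: f ≡ 0 at y ∈ {4, 6}; g ≡ 0 at y ∈ {3}; common: ∅.
  x = 9: f ≡ 0 at y ∈ ∅; g ≡ 0 at y ∈ {2}; common: ∅.
  x = 10: f ≡ 0 at y ∈ ∅; g ≡ 0 at y ∈ {1}; common: ∅.
Collecting: common zeros = {(0, 0), (5, 6)}, so the count is 2.
Comparison with the Bézout bound: 2 ≤ 2 = deg(f)·deg(g), as expected for curves with no common component (the bound is attained).


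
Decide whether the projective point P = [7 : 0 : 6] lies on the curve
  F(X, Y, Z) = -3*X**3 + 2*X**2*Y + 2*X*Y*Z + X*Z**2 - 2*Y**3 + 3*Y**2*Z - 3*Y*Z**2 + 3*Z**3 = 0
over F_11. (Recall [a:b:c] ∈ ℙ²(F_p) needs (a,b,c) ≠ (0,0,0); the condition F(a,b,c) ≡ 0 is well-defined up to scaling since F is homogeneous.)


F(7,0,6) ≡ 3 (mod 11); P is NOT on the curve.

Evaluate F(7, 0, 6) term-by-term (mod 11).
  -3*X**3 ↦ -3·343·1·1 = -1029
  2*X**2*Y ↦ 2·49·0·1 = 0
  2*X*Y*Z ↦ 2·7·0·6 = 0
  X*Z**2 ↦ 1·7·1·36 = 252
  -2*Y**3 ↦ -2·1·0·1 = 0
  3*Y**2*Z ↦ 3·1·0·6 = 0
  -3*Y*Z**2 ↦ -3·1·0·36 = 0
  3*Z**3 ↦ 3·1·1·216 = 648
Sum: F(7, 0, 6) = (-1029) + (0) + (0) + (252) + (0) + (0) + (0) + (648) = -129.
Reducing mod 11: -129 ≡ 3 (mod 11).
Since F(a, b, c) ≡ 3 ≠ 0 (mod 11), P does NOT lie on the curve.


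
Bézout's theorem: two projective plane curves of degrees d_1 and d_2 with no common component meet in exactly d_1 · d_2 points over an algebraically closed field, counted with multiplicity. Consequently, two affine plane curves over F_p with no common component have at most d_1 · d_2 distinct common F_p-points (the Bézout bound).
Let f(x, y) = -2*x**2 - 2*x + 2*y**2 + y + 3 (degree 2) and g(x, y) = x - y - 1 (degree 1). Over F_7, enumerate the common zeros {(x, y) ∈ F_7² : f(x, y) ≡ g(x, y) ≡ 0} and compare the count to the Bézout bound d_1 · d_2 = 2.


Common zeros: {(5, 4)}; count = 1; Bézout bound = 2.

deg(f) = 2, deg(g) = 1, so Bézout bound = 2.
Scan x ∈ F_7. For each x, list the y ∈ F_7 with f(x, y) ≡ 0 and those with g(x, y) ≡ 0 (mod 7); the common zeros in that column are the intersection.
  x = 0: f ≡ 0 at y ∈ ∅; g ≡ 0 at y ∈ {6}; common: ∅.
  x = 1: f ≡ 0 at y ∈ {4, 6}; g ≡ 0 at y ∈ {0}; common: ∅.
  x = 2: f ≡ 0 at y ∈ ∅; g ≡ 0 at y ∈ {1}; common: ∅.
  x = 3: f ≡ 0 at y ∈ {0, 3}; g ≡ 0 at y ∈ {2}; common: ∅.
  x = 4: f ≡ 0 at y ∈ ∅; g ≡ 0 at y ∈ {3}; common: ∅.
  x = 5: f ≡ 0 at y ∈ {4, 6}; g ≡ 0 at y ∈ {4}; common: {4}.
  x = 6: f ≡ 0 at y ∈ ∅; g ≡ 0 at y ∈ {5}; common: ∅.
Collecting: common zeros = {(5, 4)}, so the count is 1.
Comparison with the Bézout bound: 1 ≤ 2 = deg(f)·deg(g), as expected for curves with no common component (the affine F_7-count falls short of the bound because intersections may lie at infinity, over extension fields, or carry multiplicity).
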